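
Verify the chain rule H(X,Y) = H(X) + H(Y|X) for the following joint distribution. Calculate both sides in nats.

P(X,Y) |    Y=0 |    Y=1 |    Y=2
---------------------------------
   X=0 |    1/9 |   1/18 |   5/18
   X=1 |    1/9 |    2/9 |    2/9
H(X,Y) = 1.6731, H(X) = 0.6870, H(Y|X) = 0.9862 (all in nats)

Chain rule: H(X,Y) = H(X) + H(Y|X)

Left side — joint entropy directly:
H(X,Y) = -Σ p(x,y) log p(x,y) = 1.6731 nats

Right side — compute H(Y|X) from the conditional distributions:
P(X) = (4/9, 5/9), so H(X) = 0.6870 nats
H(Y|X) = Σ_x P(X=x) · H(Y|X=x):
  P(Y|X=0) = (1/4, 1/8, 5/8), H(Y|X=0) = 0.9003, weight P(X=0) = 4/9
  P(Y|X=1) = (1/5, 2/5, 2/5), H(Y|X=1) = 1.0549, weight P(X=1) = 5/9
H(Y|X) = 0.9862 nats

H(X) + H(Y|X) = 0.6870 + 0.9862 = 1.6731 nats

Both sides equal 1.6731 nats. ✓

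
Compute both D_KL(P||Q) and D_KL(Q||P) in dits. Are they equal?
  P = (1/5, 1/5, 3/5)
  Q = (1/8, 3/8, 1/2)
D_KL(P||Q) = 0.0337, D_KL(Q||P) = 0.0373

KL divergence is not symmetric: D_KL(P||Q) ≠ D_KL(Q||P) in general.

D_KL(P||Q) = 0.0337 dits
D_KL(Q||P) = 0.0373 dits

No, they are not equal!

This asymmetry is why KL divergence is not a true distance metric.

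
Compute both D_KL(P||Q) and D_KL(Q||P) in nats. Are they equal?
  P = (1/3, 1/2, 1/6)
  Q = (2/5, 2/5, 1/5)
D_KL(P||Q) = 0.0204, D_KL(Q||P) = 0.0201

KL divergence is not symmetric: D_KL(P||Q) ≠ D_KL(Q||P) in general.

D_KL(P||Q) = 0.0204 nats
D_KL(Q||P) = 0.0201 nats

No, they are not equal!

This asymmetry is why KL divergence is not a true distance metric.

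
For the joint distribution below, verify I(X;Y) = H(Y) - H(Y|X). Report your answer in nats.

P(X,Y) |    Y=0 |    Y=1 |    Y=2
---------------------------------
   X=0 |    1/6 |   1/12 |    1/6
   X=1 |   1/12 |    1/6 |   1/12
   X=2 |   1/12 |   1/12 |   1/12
I(X;Y) = 0.0378 nats

Mutual information has multiple equivalent forms:
- I(X;Y) = H(X) - H(X|Y)
- I(X;Y) = H(Y) - H(Y|X)
- I(X;Y) = H(X) + H(Y) - H(X,Y)

Computing all quantities:
H(X) = 1.0776, H(Y) = 1.0986, H(X,Y) = 2.1383
H(X|Y) = 1.0397, H(Y|X) = 1.0608

Verification:
H(X) - H(X|Y) = 1.0776 - 1.0397 = 0.0378
H(Y) - H(Y|X) = 1.0986 - 1.0608 = 0.0378
H(X) + H(Y) - H(X,Y) = 1.0776 + 1.0986 - 2.1383 = 0.0378

All forms give I(X;Y) = 0.0378 nats. ✓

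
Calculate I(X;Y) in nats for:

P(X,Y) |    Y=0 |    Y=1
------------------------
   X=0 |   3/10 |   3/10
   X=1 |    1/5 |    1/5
0.0000 nats

Mutual information: I(X;Y) = H(X) + H(Y) - H(X,Y)

Marginals:
P(X) = (3/5, 2/5), H(X) = 0.6730 nats
P(Y) = (1/2, 1/2), H(Y) = 0.6931 nats

Joint entropy: H(X,Y) = 1.3662 nats

I(X;Y) = 0.6730 + 0.6931 - 1.3662 = 0.0000 nats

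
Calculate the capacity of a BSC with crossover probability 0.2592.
0.1745 bits

For a binary symmetric channel (BSC) with error probability p:
Capacity C = 1 - H(p) bits per symbol

where H(p) = -p log₂(p) - (1-p) log₂(1-p) is the binary entropy function.

H(0.2592) = 0.8255 bits
C = 1 - 0.8255 = 0.1745 bits per symbol

This means we can reliably transmit up to 0.1745 bits of information per channel use.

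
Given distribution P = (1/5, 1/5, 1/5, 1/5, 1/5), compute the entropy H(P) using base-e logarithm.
1.6094 nats

Shannon entropy is H(X) = -Σ p(x) log p(x).

For P = (1/5, 1/5, 1/5, 1/5, 1/5):
H = -1/5 × log_e(1/5) -1/5 × log_e(1/5) -1/5 × log_e(1/5) -1/5 × log_e(1/5) -1/5 × log_e(1/5)
H = 1.6094 nats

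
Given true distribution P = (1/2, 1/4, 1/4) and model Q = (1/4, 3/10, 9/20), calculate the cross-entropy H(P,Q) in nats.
1.1938 nats

Cross-entropy: H(P,Q) = -Σ p(x) log q(x)

Alternatively: H(P,Q) = H(P) + D_KL(P||Q)
H(P) = 1.0397 nats
D_KL(P||Q) = 0.1540 nats

H(P,Q) = 1.0397 + 0.1540 = 1.1938 nats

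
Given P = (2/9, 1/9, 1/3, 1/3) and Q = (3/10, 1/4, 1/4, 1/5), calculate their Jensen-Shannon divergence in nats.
0.0280 nats

Jensen-Shannon divergence is:
JSD(P||Q) = 0.5 × D_KL(P||M) + 0.5 × D_KL(Q||M)
where M = 0.5 × (P + Q) is the mixture distribution.

M = 0.5 × (2/9, 1/9, 1/3, 1/3) + 0.5 × (3/10, 1/4, 1/4, 1/5) = (0.261111, 0.180556, 7/24, 4/15)

D_KL(P||M) = 0.0291 nats
D_KL(Q||M) = 0.0269 nats

JSD(P||Q) = 0.5 × 0.0291 + 0.5 × 0.0269 = 0.0280 nats

Unlike KL divergence, JSD is symmetric and bounded: 0 ≤ JSD ≤ log(2).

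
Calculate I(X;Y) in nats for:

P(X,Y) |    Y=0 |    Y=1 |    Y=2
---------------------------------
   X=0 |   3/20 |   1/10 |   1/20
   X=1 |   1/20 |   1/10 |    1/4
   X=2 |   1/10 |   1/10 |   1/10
0.0958 nats

Mutual information: I(X;Y) = H(X) + H(Y) - H(X,Y)

Marginals:
P(X) = (3/10, 2/5, 3/10), H(X) = 1.0889 nats
P(Y) = (3/10, 3/10, 2/5), H(Y) = 1.0889 nats

Joint entropy: H(X,Y) = 2.0820 nats

I(X;Y) = 1.0889 + 1.0889 - 2.0820 = 0.0958 nats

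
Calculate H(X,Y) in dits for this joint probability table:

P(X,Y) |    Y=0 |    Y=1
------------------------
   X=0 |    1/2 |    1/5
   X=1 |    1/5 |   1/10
0.5301 dits

Joint entropy is H(X,Y) = -Σ_{x,y} p(x,y) log p(x,y).

Summing over all non-zero entries:
H(X,Y) = -[1/2·log_10(1/2) + 1/5·log_10(1/5) + 1/5·log_10(1/5) + 1/10·log_10(1/10)]
H(X,Y) = 0.5301 dits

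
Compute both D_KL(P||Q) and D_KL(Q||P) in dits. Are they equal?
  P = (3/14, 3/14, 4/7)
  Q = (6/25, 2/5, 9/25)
D_KL(P||Q) = 0.0460, D_KL(Q||P) = 0.0480

KL divergence is not symmetric: D_KL(P||Q) ≠ D_KL(Q||P) in general.

D_KL(P||Q) = 0.0460 dits
D_KL(Q||P) = 0.0480 dits

No, they are not equal!

This asymmetry is why KL divergence is not a true distance metric.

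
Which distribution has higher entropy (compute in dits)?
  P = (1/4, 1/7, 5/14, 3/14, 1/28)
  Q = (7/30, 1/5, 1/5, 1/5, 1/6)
Q

Computing entropies in dits:
H(P) = 0.6260
H(Q) = 0.6965

Distribution Q has higher entropy.

Intuition: The distribution closer to uniform (more spread out) has higher entropy.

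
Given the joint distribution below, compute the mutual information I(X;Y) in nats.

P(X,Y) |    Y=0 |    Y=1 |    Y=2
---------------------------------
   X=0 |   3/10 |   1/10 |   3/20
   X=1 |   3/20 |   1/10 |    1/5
0.0241 nats

Mutual information: I(X;Y) = H(X) + H(Y) - H(X,Y)

Marginals:
P(X) = (11/20, 9/20), H(X) = 0.6881 nats
P(Y) = (9/20, 1/5, 7/20), H(Y) = 1.0487 nats

Joint entropy: H(X,Y) = 1.7127 nats

I(X;Y) = 0.6881 + 1.0487 - 1.7127 = 0.0241 nats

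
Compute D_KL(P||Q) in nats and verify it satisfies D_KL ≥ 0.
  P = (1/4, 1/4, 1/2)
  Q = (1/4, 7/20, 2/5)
0.0275 nats

KL divergence satisfies the Gibbs inequality: D_KL(P||Q) ≥ 0 for all distributions P, Q.

D_KL(P||Q) = Σ p(x) log(p(x)/q(x))
Term by term:
  x=0: 1/4 × log_e[(1/4)/(1/4)] = 0.0000
  x=1: 1/4 × log_e[(1/4)/(7/20)] = -0.0841
  x=2: 1/2 × log_e[(1/2)/(2/5)] = 0.1116
D_KL(P||Q) = 0.0275 nats

D_KL(P||Q) = 0.0275 ≥ 0 ✓

This non-negativity is a fundamental property: relative entropy cannot be negative because it measures how different Q is from P.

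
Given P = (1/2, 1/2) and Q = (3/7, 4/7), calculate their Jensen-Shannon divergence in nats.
0.0026 nats

Jensen-Shannon divergence is:
JSD(P||Q) = 0.5 × D_KL(P||M) + 0.5 × D_KL(Q||M)
where M = 0.5 × (P + Q) is the mixture distribution.

M = 0.5 × (1/2, 1/2) + 0.5 × (3/7, 4/7) = (13/28, 15/28)

D_KL(P||M) = 0.0026 nats
D_KL(Q||M) = 0.0026 nats

JSD(P||Q) = 0.5 × 0.0026 + 0.5 × 0.0026 = 0.0026 nats

Unlike KL divergence, JSD is symmetric and bounded: 0 ≤ JSD ≤ log(2).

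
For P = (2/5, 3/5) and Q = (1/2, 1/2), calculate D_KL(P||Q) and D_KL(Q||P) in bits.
D_KL(P||Q) = 0.0290, D_KL(Q||P) = 0.0294

KL divergence is not symmetric: D_KL(P||Q) ≠ D_KL(Q||P) in general.

D_KL(P||Q) = 0.0290 bits
D_KL(Q||P) = 0.0294 bits

No, they are not equal!

This asymmetry is why KL divergence is not a true distance metric.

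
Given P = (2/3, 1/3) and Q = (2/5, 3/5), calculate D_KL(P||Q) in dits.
0.0628 dits

KL divergence: D_KL(P||Q) = Σ p(x) log(p(x)/q(x))

Computing term by term:
  x=0: 2/3 × log_10[(2/3)/(2/5)] = 2/3 × 0.2218 = 0.1479
  x=1: 1/3 × log_10[(1/3)/(3/5)] = 1/3 × -0.2553 = -0.0851

D_KL(P||Q) = 0.0628 dits

Note: KL divergence is always non-negative and equals 0 iff P = Q.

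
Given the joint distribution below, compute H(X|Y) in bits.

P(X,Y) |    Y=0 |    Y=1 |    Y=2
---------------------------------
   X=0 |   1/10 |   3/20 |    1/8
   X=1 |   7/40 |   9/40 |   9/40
0.9533 bits

Using the chain rule: H(X|Y) = H(X,Y) - H(Y)

First, compute H(X,Y) = 2.5262 bits

Marginal P(Y) = (11/40, 3/8, 7/20)
H(Y) = 1.5729 bits

H(X|Y) = H(X,Y) - H(Y) = 2.5262 - 1.5729 = 0.9533 bits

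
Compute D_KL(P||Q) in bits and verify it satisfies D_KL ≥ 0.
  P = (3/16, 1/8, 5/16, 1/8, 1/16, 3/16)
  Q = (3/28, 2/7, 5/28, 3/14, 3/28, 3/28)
0.2602 bits

KL divergence satisfies the Gibbs inequality: D_KL(P||Q) ≥ 0 for all distributions P, Q.

D_KL(P||Q) = Σ p(x) log(p(x)/q(x))
Term by term:
  x=0: 3/16 × log_2[(3/16)/(3/28)] = 0.1514
  x=1: 1/8 × log_2[(1/8)/(2/7)] = -0.1491
  x=2: 5/16 × log_2[(5/16)/(5/28)] = 0.2523
  x=3: 1/8 × log_2[(1/8)/(3/14)] = -0.0972
  x=4: 1/16 × log_2[(1/16)/(3/28)] = -0.0486
  x=5: 3/16 × log_2[(3/16)/(3/28)] = 0.1514
D_KL(P||Q) = 0.2602 bits

D_KL(P||Q) = 0.2602 ≥ 0 ✓

This non-negativity is a fundamental property: relative entropy cannot be negative because it measures how different Q is from P.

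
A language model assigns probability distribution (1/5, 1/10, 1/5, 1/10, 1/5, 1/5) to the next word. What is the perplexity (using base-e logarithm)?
5.7435

Perplexity is e^H (or exp(H) for natural log).

First, H = -Σ p log p = 1.7481 nats
Perplexity = e^1.7481 = 5.7435

Interpretation: The model's uncertainty is equivalent to choosing uniformly among 5.7 options.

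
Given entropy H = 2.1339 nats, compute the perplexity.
8.4477

Perplexity is e^H (or exp(H) for natural log).

H = 2.1339 nats
Perplexity = e^2.1339 = 8.4477

Interpretation: The model's uncertainty is equivalent to choosing uniformly among 8.4 options.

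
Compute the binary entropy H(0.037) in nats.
0.1583 nats

The binary entropy function is:
H(p) = -p log(p) - (1-p) log(1-p)

H(0.037) = -0.037 × log_e(0.037) - 0.963 × log_e(0.963)
H(0.037) = 0.1583 nats

Note: Binary entropy is maximized at p=0.5 (H=1 bit) and minimized at p=0 or p=1 (H=0).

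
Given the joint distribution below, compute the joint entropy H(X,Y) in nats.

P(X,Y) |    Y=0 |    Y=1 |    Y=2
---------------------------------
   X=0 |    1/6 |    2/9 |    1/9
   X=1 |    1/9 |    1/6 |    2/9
1.7540 nats

Joint entropy is H(X,Y) = -Σ_{x,y} p(x,y) log p(x,y).

Summing over all non-zero entries:
H(X,Y) = -[1/6·log_e(1/6) + 2/9·log_e(2/9) + 1/9·log_e(1/9) + 1/9·log_e(1/9) + 1/6·log_e(1/6) + 2/9·log_e(2/9)]
H(X,Y) = 1.7540 nats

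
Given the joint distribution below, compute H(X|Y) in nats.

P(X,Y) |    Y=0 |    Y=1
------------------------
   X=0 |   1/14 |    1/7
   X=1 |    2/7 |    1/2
0.5192 nats

Using the chain rule: H(X|Y) = H(X,Y) - H(Y)

First, compute H(X,Y) = 1.1710 nats

Marginal P(Y) = (5/14, 9/14)
H(Y) = 0.6518 nats

H(X|Y) = H(X,Y) - H(Y) = 1.1710 - 0.6518 = 0.5192 nats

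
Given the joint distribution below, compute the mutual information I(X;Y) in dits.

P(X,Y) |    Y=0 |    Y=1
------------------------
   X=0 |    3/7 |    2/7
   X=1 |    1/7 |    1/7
0.0018 dits

Mutual information: I(X;Y) = H(X) + H(Y) - H(X,Y)

Marginals:
P(X) = (5/7, 2/7), H(X) = 0.2598 dits
P(Y) = (4/7, 3/7), H(Y) = 0.2966 dits

Joint entropy: H(X,Y) = 0.5546 dits

I(X;Y) = 0.2598 + 0.2966 - 0.5546 = 0.0018 dits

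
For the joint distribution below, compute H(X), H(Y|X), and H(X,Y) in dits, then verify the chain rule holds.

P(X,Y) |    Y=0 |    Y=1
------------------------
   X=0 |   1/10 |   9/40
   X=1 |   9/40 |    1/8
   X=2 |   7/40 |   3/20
H(X,Y) = 0.7605, H(X) = 0.4769, H(Y|X) = 0.2836 (all in dits)

Chain rule: H(X,Y) = H(X) + H(Y|X)

Left side — joint entropy directly:
H(X,Y) = -Σ p(x,y) log p(x,y) = 0.7605 dits

Right side — compute H(Y|X) from the conditional distributions:
P(X) = (13/40, 7/20, 13/40), so H(X) = 0.4769 dits
H(Y|X) = Σ_x P(X=x) · H(Y|X=x):
  P(Y|X=0) = (4/13, 9/13), H(Y|X=0) = 0.2681, weight P(X=0) = 13/40
  P(Y|X=1) = (9/14, 5/14), H(Y|X=1) = 0.2831, weight P(X=1) = 7/20
  P(Y|X=2) = (7/13, 6/13), H(Y|X=2) = 0.2997, weight P(X=2) = 13/40
H(Y|X) = 0.2836 dits

H(X) + H(Y|X) = 0.4769 + 0.2836 = 0.7605 dits

Both sides equal 0.7605 dits. ✓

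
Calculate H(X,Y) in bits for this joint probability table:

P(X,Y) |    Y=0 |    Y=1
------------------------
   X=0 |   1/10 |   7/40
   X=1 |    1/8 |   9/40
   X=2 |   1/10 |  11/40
2.4758 bits

Joint entropy is H(X,Y) = -Σ_{x,y} p(x,y) log p(x,y).

Summing over all non-zero entries:
H(X,Y) = -[1/10·log_2(1/10) + 7/40·log_2(7/40) + 1/8·log_2(1/8) + 9/40·log_2(9/40) + 1/10·log_2(1/10) + 11/40·log_2(11/40)]
H(X,Y) = 2.4758 bits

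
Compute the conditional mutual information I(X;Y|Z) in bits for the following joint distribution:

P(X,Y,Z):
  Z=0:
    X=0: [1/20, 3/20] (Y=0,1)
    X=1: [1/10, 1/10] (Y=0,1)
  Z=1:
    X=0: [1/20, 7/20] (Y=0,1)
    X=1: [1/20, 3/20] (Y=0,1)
0.0299 bits

Conditional mutual information: I(X;Y|Z) = H(X|Z) + H(Y|Z) - H(X,Y|Z)

H(Z) = 0.9710
H(X,Z) = 1.9219 → H(X|Z) = 0.9510
H(Y,Z) = 1.7427 → H(Y|Z) = 0.7718
H(X,Y,Z) = 2.6639 → H(X,Y|Z) = 1.6929

I(X;Y|Z) = 0.9510 + 0.7718 - 1.6929 = 0.0299 bits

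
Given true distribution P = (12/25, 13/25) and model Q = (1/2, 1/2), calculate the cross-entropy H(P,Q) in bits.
1.0000 bits

Cross-entropy: H(P,Q) = -Σ p(x) log q(x)

Alternatively: H(P,Q) = H(P) + D_KL(P||Q)
H(P) = 0.9988 bits
D_KL(P||Q) = 0.0012 bits

H(P,Q) = 0.9988 + 0.0012 = 1.0000 bits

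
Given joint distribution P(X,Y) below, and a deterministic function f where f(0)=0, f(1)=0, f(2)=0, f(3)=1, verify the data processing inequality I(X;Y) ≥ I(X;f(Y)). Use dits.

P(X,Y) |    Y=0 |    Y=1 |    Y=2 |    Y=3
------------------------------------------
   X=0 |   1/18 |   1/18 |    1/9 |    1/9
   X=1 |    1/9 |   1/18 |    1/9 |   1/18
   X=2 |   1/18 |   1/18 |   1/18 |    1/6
I(X;Y) = 0.0236, I(X;f(Y)) = 0.0187, inequality holds: 0.0236 ≥ 0.0187

Data Processing Inequality: For any Markov chain X → Y → Z, we have I(X;Y) ≥ I(X;Z).

Here Z = f(Y) is a deterministic function of Y, forming X → Y → Z.

Original I(X;Y) = 0.0236 dits

After applying f:
P(X,Z) where Z=f(Y):
- P(X,Z=0) = P(X,Y=0) + P(X,Y=1) + P(X,Y=2)
- P(X,Z=1) = P(X,Y=3)

I(X;Z) = I(X;f(Y)) = 0.0187 dits

Verification: 0.0236 ≥ 0.0187 ✓

Information cannot be created by processing; the function f can only lose information about X.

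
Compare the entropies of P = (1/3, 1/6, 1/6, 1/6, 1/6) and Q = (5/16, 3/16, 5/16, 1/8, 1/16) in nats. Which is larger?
P

Computing entropies in nats:
H(P) = 1.5607
H(Q) = 1.4741

Distribution P has higher entropy.

Intuition: The distribution closer to uniform (more spread out) has higher entropy.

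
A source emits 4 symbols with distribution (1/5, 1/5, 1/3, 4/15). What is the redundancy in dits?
0.0104 dits

Redundancy measures how far a source is from maximum entropy:
R = H_max - H(X)

Maximum entropy for 4 symbols: H_max = log_10(4) = 0.6021 dits
Actual entropy: H(X) = 0.5917 dits
Redundancy: R = 0.6021 - 0.5917 = 0.0104 dits

This redundancy represents potential for compression: the source could be compressed by 0.0104 dits per symbol.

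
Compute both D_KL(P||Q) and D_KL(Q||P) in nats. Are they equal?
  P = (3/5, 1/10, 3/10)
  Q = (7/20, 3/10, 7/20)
D_KL(P||Q) = 0.1673, D_KL(Q||P) = 0.1949

KL divergence is not symmetric: D_KL(P||Q) ≠ D_KL(Q||P) in general.

D_KL(P||Q) = 0.1673 nats
D_KL(Q||P) = 0.1949 nats

No, they are not equal!

This asymmetry is why KL divergence is not a true distance metric.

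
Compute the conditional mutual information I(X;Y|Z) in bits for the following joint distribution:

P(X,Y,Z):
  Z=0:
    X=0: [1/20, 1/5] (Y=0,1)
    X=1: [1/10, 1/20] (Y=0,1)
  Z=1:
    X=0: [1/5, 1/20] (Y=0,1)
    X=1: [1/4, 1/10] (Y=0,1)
0.0677 bits

Conditional mutual information: I(X;Y|Z) = H(X|Z) + H(Y|Z) - H(X,Y|Z)

H(Z) = 0.9710
H(X,Z) = 1.9406 → H(X|Z) = 0.9697
H(Y,Z) = 1.8395 → H(Y|Z) = 0.8685
H(X,Y,Z) = 2.7414 → H(X,Y|Z) = 1.7705

I(X;Y|Z) = 0.9697 + 0.8685 - 1.7705 = 0.0677 bits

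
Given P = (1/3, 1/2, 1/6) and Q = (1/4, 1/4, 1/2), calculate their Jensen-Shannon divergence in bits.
0.0979 bits

Jensen-Shannon divergence is:
JSD(P||Q) = 0.5 × D_KL(P||M) + 0.5 × D_KL(Q||M)
where M = 0.5 × (P + Q) is the mixture distribution.

M = 0.5 × (1/3, 1/2, 1/6) + 0.5 × (1/4, 1/4, 1/2) = (7/24, 3/8, 1/3)

D_KL(P||M) = 0.1051 bits
D_KL(Q||M) = 0.0906 bits

JSD(P||Q) = 0.5 × 0.1051 + 0.5 × 0.0906 = 0.0979 bits

Unlike KL divergence, JSD is symmetric and bounded: 0 ≤ JSD ≤ log(2).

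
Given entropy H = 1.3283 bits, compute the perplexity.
2.5111

Perplexity is 2^H (or exp(H) for natural log).

H = 1.3283 bits
Perplexity = 2^1.3283 = 2.5111

Interpretation: The model's uncertainty is equivalent to choosing uniformly among 2.5 options.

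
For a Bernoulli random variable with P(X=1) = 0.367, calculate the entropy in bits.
0.9483 bits

The binary entropy function is:
H(p) = -p log(p) - (1-p) log(1-p)

H(0.367) = -0.367 × log_2(0.367) - 0.633 × log_2(0.633)
H(0.367) = 0.9483 bits

Note: Binary entropy is maximized at p=0.5 (H=1 bit) and minimized at p=0 or p=1 (H=0).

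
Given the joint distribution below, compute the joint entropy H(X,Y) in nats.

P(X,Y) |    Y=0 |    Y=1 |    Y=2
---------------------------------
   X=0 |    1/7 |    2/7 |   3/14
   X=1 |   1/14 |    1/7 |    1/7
1.7105 nats

Joint entropy is H(X,Y) = -Σ_{x,y} p(x,y) log p(x,y).

Summing over all non-zero entries:
H(X,Y) = -[1/7·log_e(1/7) + 2/7·log_e(2/7) + 3/14·log_e(3/14) + 1/14·log_e(1/14) + 1/7·log_e(1/7) + 1/7·log_e(1/7)]
H(X,Y) = 1.7105 nats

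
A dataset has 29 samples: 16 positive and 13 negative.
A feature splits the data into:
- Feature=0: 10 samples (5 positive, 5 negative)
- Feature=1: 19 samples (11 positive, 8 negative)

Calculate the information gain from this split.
0.0041 bits

Information Gain = H(Y) - H(Y|Feature)

Before split:
P(positive) = 16/29 = 0.5517
H(Y) = 0.9923 bits

After split:
Feature=0: H = 1.0000 bits (weight = 10/29)
Feature=1: H = 0.9819 bits (weight = 19/29)
H(Y|Feature) = (10/29)×1.0000 + (19/29)×0.9819 = 0.9882 bits

Information Gain = 0.9923 - 0.9882 = 0.0041 bits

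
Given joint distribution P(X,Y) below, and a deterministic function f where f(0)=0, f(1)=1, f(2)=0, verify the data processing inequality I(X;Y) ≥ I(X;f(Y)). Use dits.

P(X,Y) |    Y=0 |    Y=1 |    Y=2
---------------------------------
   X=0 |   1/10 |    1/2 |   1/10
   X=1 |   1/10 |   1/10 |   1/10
I(X;Y) = 0.0275, I(X;f(Y)) = 0.0275, inequality holds: 0.0275 ≥ 0.0275

Data Processing Inequality: For any Markov chain X → Y → Z, we have I(X;Y) ≥ I(X;Z).

Here Z = f(Y) is a deterministic function of Y, forming X → Y → Z.

Original I(X;Y) = 0.0275 dits

After applying f:
P(X,Z) where Z=f(Y):
- P(X,Z=0) = P(X,Y=0) + P(X,Y=2)
- P(X,Z=1) = P(X,Y=1)

I(X;Z) = I(X;f(Y)) = 0.0275 dits

Verification: 0.0275 ≥ 0.0275 ✓

Information cannot be created by processing; the function f can only lose information about X.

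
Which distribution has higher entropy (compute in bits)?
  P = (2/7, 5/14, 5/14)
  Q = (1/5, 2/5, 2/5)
P

Computing entropies in bits:
H(P) = 1.5774
H(Q) = 1.5219

Distribution P has higher entropy.

Intuition: The distribution closer to uniform (more spread out) has higher entropy.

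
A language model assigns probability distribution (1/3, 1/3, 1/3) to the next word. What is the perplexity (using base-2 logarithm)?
3.0000

Perplexity is 2^H (or exp(H) for natural log).

First, H = -Σ p log p = 1.5850 bits
Perplexity = 2^1.5850 = 3.0000

Interpretation: The model's uncertainty is equivalent to choosing uniformly among 3.0 options.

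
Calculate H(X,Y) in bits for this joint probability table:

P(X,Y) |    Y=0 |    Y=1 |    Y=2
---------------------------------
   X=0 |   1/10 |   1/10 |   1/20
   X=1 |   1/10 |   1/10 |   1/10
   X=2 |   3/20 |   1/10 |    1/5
3.0842 bits

Joint entropy is H(X,Y) = -Σ_{x,y} p(x,y) log p(x,y).

Summing over all non-zero entries:
H(X,Y) = -[1/10·log_2(1/10) + 1/10·log_2(1/10) + 1/20·log_2(1/20) + 1/10·log_2(1/10) + 1/10·log_2(1/10) + 1/10·log_2(1/10) + 3/20·log_2(3/20) + 1/10·log_2(1/10) + 1/5·log_2(1/5)]
H(X,Y) = 3.0842 bits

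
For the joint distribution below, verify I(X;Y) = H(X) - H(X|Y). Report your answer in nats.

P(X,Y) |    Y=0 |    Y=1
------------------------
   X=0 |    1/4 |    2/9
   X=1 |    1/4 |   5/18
I(X;Y) = 0.0015 nats

Mutual information has multiple equivalent forms:
- I(X;Y) = H(X) - H(X|Y)
- I(X;Y) = H(Y) - H(Y|X)
- I(X;Y) = H(X) + H(Y) - H(X,Y)

Computing all quantities:
H(X) = 0.6916, H(Y) = 0.6931, H(X,Y) = 1.3832
H(X|Y) = 0.6901, H(Y|X) = 0.6916

Verification:
H(X) - H(X|Y) = 0.6916 - 0.6901 = 0.0015
H(Y) - H(Y|X) = 0.6931 - 0.6916 = 0.0015
H(X) + H(Y) - H(X,Y) = 0.6916 + 0.6931 - 1.3832 = 0.0015

All forms give I(X;Y) = 0.0015 nats. ✓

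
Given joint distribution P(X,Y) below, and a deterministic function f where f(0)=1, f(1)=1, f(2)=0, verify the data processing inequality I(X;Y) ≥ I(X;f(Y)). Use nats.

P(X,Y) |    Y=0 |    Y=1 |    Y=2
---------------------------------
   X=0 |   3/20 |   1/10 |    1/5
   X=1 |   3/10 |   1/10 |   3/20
I(X;Y) = 0.0241, I(X;f(Y)) = 0.0160, inequality holds: 0.0241 ≥ 0.0160

Data Processing Inequality: For any Markov chain X → Y → Z, we have I(X;Y) ≥ I(X;Z).

Here Z = f(Y) is a deterministic function of Y, forming X → Y → Z.

Original I(X;Y) = 0.0241 nats

After applying f:
P(X,Z) where Z=f(Y):
- P(X,Z=0) = P(X,Y=2)
- P(X,Z=1) = P(X,Y=0) + P(X,Y=1)

I(X;Z) = I(X;f(Y)) = 0.0160 nats

Verification: 0.0241 ≥ 0.0160 ✓

Information cannot be created by processing; the function f can only lose information about X.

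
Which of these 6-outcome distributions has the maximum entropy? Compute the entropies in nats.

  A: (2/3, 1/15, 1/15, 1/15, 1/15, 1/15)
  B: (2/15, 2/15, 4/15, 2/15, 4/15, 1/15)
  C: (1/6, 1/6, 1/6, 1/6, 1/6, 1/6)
C

For a discrete distribution over n outcomes, entropy is maximized by the uniform distribution.

Computing entropies:
H(A) = 1.1730 nats
H(B) = 1.6914 nats
H(C) = 1.7918 nats

The uniform distribution (where all probabilities equal 1/6) achieves the maximum entropy of log_e(6) = 1.7918 nats.

Distribution C has the highest entropy.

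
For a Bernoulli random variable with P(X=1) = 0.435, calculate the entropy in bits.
0.9878 bits

The binary entropy function is:
H(p) = -p log(p) - (1-p) log(1-p)

H(0.435) = -0.435 × log_2(0.435) - 0.565 × log_2(0.565)
H(0.435) = 0.9878 bits

Note: Binary entropy is maximized at p=0.5 (H=1 bit) and minimized at p=0 or p=1 (H=0).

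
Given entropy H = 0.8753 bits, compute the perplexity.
1.8344

Perplexity is 2^H (or exp(H) for natural log).

H = 0.8753 bits
Perplexity = 2^0.8753 = 1.8344

Interpretation: The model's uncertainty is equivalent to choosing uniformly among 1.8 options.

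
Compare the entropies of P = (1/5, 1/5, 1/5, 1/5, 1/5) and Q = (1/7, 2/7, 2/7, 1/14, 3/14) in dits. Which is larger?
P

Computing entropies in dits:
H(P) = 0.6990
H(Q) = 0.6568

Distribution P has higher entropy.

Intuition: The distribution closer to uniform (more spread out) has higher entropy.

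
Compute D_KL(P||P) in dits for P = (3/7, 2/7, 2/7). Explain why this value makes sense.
0.0000 dits

KL divergence satisfies the Gibbs inequality: D_KL(P||Q) ≥ 0 for all distributions P, Q.

D_KL(P||Q) = Σ p(x) log(p(x)/q(x))
Each term is p(x) × log_10(p(x)/p(x)) = p(x) × log_10(1) = 0, so the sum is 0.
D_KL(P||Q) = 0.0000 dits

When P = Q, the KL divergence is exactly 0, as there is no 'divergence' between identical distributions.

This non-negativity is a fundamental property: relative entropy cannot be negative because it measures how different Q is from P.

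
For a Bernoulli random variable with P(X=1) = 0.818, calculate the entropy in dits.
0.2060 dits

The binary entropy function is:
H(p) = -p log(p) - (1-p) log(1-p)

H(0.818) = -0.818 × log_10(0.818) - 0.182 × log_10(0.182)
H(0.818) = 0.2060 dits

Note: Binary entropy is maximized at p=0.5 (H=1 bit) and minimized at p=0 or p=1 (H=0).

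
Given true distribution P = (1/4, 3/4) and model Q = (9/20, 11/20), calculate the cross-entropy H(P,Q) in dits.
0.2814 dits

Cross-entropy: H(P,Q) = -Σ p(x) log q(x)

Alternatively: H(P,Q) = H(P) + D_KL(P||Q)
H(P) = 0.2442 dits
D_KL(P||Q) = 0.0372 dits

H(P,Q) = 0.2442 + 0.0372 = 0.2814 dits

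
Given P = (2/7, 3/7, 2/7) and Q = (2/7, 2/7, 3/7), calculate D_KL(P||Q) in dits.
0.0252 dits

KL divergence: D_KL(P||Q) = Σ p(x) log(p(x)/q(x))

Computing term by term:
  x=0: 2/7 × log_10[(2/7)/(2/7)] = 2/7 × 0.0000 = 0.0000
  x=1: 3/7 × log_10[(3/7)/(2/7)] = 3/7 × 0.1761 = 0.0755
  x=2: 2/7 × log_10[(2/7)/(3/7)] = 2/7 × -0.1761 = -0.0503

D_KL(P||Q) = 0.0252 dits

Note: KL divergence is always non-negative and equals 0 iff P = Q.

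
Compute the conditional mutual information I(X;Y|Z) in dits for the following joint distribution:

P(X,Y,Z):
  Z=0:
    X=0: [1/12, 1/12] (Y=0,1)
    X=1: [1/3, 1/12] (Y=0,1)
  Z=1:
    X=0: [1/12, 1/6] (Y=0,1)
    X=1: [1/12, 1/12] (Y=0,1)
0.0133 dits

Conditional mutual information: I(X;Y|Z) = H(X|Z) + H(Y|Z) - H(X,Y|Z)

H(Z) = 0.2950
H(X,Z) = 0.5683 → H(X|Z) = 0.2734
H(Y,Z) = 0.5683 → H(Y|Z) = 0.2734
H(X,Y,Z) = 0.8283 → H(X,Y|Z) = 0.5334

I(X;Y|Z) = 0.2734 + 0.2734 - 0.5334 = 0.0133 dits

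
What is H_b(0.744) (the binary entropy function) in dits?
0.2470 dits

The binary entropy function is:
H(p) = -p log(p) - (1-p) log(1-p)

H(0.744) = -0.744 × log_10(0.744) - 0.256 × log_10(0.256)
H(0.744) = 0.2470 dits

Note: Binary entropy is maximized at p=0.5 (H=1 bit) and minimized at p=0 or p=1 (H=0).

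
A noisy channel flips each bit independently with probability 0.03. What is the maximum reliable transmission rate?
0.8056 bits

For a binary symmetric channel (BSC) with error probability p:
Capacity C = 1 - H(p) bits per symbol

where H(p) = -p log₂(p) - (1-p) log₂(1-p) is the binary entropy function.

H(0.03) = 0.1944 bits
C = 1 - 0.1944 = 0.8056 bits per symbol

This means we can reliably transmit up to 0.8056 bits of information per channel use.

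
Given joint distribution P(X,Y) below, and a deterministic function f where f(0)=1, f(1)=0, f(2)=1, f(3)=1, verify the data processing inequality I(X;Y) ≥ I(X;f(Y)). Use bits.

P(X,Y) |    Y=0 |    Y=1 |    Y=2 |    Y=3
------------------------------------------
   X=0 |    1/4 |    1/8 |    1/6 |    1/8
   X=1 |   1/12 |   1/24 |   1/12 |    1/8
I(X;Y) = 0.0331, I(X;f(Y)) = 0.0047, inequality holds: 0.0331 ≥ 0.0047

Data Processing Inequality: For any Markov chain X → Y → Z, we have I(X;Y) ≥ I(X;Z).

Here Z = f(Y) is a deterministic function of Y, forming X → Y → Z.

Original I(X;Y) = 0.0331 bits

After applying f:
P(X,Z) where Z=f(Y):
- P(X,Z=0) = P(X,Y=1)
- P(X,Z=1) = P(X,Y=0) + P(X,Y=2) + P(X,Y=3)

I(X;Z) = I(X;f(Y)) = 0.0047 bits

Verification: 0.0331 ≥ 0.0047 ✓

Information cannot be created by processing; the function f can only lose information about X.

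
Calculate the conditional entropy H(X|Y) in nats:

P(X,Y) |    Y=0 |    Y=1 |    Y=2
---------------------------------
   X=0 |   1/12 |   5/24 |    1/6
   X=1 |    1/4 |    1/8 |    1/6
0.6390 nats

Using the chain rule: H(X|Y) = H(X,Y) - H(Y)

First, compute H(X,Y) = 1.7376 nats

Marginal P(Y) = (1/3, 1/3, 1/3)
H(Y) = 1.0986 nats

H(X|Y) = H(X,Y) - H(Y) = 1.7376 - 1.0986 = 0.6390 nats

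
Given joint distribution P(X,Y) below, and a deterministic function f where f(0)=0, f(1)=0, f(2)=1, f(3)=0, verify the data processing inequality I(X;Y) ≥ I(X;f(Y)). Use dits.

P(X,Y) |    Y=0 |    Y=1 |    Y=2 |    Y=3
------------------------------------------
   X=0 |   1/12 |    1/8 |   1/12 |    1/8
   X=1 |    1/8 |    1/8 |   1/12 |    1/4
I(X;Y) = 0.0050, I(X;f(Y)) = 0.0012, inequality holds: 0.0050 ≥ 0.0012

Data Processing Inequality: For any Markov chain X → Y → Z, we have I(X;Y) ≥ I(X;Z).

Here Z = f(Y) is a deterministic function of Y, forming X → Y → Z.

Original I(X;Y) = 0.0050 dits

After applying f:
P(X,Z) where Z=f(Y):
- P(X,Z=0) = P(X,Y=0) + P(X,Y=1) + P(X,Y=3)
- P(X,Z=1) = P(X,Y=2)

I(X;Z) = I(X;f(Y)) = 0.0012 dits

Verification: 0.0050 ≥ 0.0012 ✓

Information cannot be created by processing; the function f can only lose information about X.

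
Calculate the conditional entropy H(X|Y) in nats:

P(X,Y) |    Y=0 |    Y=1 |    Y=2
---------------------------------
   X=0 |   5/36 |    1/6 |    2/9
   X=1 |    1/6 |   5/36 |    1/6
0.6866 nats

Using the chain rule: H(X|Y) = H(X,Y) - H(Y)

First, compute H(X,Y) = 1.7785 nats

Marginal P(Y) = (11/36, 11/36, 7/18)
H(Y) = 1.0918 nats

H(X|Y) = H(X,Y) - H(Y) = 1.7785 - 1.0918 = 0.6866 nats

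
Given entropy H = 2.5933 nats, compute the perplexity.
13.3738

Perplexity is e^H (or exp(H) for natural log).

H = 2.5933 nats
Perplexity = e^2.5933 = 13.3738

Interpretation: The model's uncertainty is equivalent to choosing uniformly among 13.4 options.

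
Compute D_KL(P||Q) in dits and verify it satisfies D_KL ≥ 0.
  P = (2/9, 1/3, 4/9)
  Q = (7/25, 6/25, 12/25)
0.0104 dits

KL divergence satisfies the Gibbs inequality: D_KL(P||Q) ≥ 0 for all distributions P, Q.

D_KL(P||Q) = Σ p(x) log(p(x)/q(x))
Term by term:
  x=0: 2/9 × log_10[(2/9)/(7/25)] = -0.0223
  x=1: 1/3 × log_10[(1/3)/(6/25)] = 0.0476
  x=2: 4/9 × log_10[(4/9)/(12/25)] = -0.0149
D_KL(P||Q) = 0.0104 dits

D_KL(P||Q) = 0.0104 ≥ 0 ✓

This non-negativity is a fundamental property: relative entropy cannot be negative because it measures how different Q is from P.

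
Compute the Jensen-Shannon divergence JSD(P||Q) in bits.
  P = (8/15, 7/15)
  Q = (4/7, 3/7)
0.0011 bits

Jensen-Shannon divergence is:
JSD(P||Q) = 0.5 × D_KL(P||M) + 0.5 × D_KL(Q||M)
where M = 0.5 × (P + Q) is the mixture distribution.

M = 0.5 × (8/15, 7/15) + 0.5 × (4/7, 3/7) = (0.552381, 0.447619)

D_KL(P||M) = 0.0011 bits
D_KL(Q||M) = 0.0011 bits

JSD(P||Q) = 0.5 × 0.0011 + 0.5 × 0.0011 = 0.0011 bits

Unlike KL divergence, JSD is symmetric and bounded: 0 ≤ JSD ≤ log(2).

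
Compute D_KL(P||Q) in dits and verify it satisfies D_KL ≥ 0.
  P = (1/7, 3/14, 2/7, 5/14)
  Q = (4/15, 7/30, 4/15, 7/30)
0.0279 dits

KL divergence satisfies the Gibbs inequality: D_KL(P||Q) ≥ 0 for all distributions P, Q.

D_KL(P||Q) = Σ p(x) log(p(x)/q(x))
Term by term:
  x=0: 1/7 × log_10[(1/7)/(4/15)] = -0.0387
  x=1: 3/14 × log_10[(3/14)/(7/30)] = -0.0079
  x=2: 2/7 × log_10[(2/7)/(4/15)] = 0.0086
  x=3: 5/14 × log_10[(5/14)/(7/30)] = 0.0660
D_KL(P||Q) = 0.0279 dits

D_KL(P||Q) = 0.0279 ≥ 0 ✓

This non-negativity is a fundamental property: relative entropy cannot be negative because it measures how different Q is from P.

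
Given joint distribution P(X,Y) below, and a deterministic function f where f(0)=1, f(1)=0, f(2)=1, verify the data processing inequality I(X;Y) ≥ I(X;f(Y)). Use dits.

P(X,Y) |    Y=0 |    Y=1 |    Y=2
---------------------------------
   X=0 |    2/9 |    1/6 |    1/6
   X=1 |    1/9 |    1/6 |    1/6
I(X;Y) = 0.0055, I(X;f(Y)) = 0.0014, inequality holds: 0.0055 ≥ 0.0014

Data Processing Inequality: For any Markov chain X → Y → Z, we have I(X;Y) ≥ I(X;Z).

Here Z = f(Y) is a deterministic function of Y, forming X → Y → Z.

Original I(X;Y) = 0.0055 dits

After applying f:
P(X,Z) where Z=f(Y):
- P(X,Z=0) = P(X,Y=1)
- P(X,Z=1) = P(X,Y=0) + P(X,Y=2)

I(X;Z) = I(X;f(Y)) = 0.0014 dits

Verification: 0.0055 ≥ 0.0014 ✓

Information cannot be created by processing; the function f can only lose information about X.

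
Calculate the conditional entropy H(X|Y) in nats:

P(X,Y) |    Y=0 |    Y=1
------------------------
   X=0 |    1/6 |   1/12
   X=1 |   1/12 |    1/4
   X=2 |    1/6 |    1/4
1.0254 nats

Using the chain rule: H(X|Y) = H(X,Y) - H(Y)

First, compute H(X,Y) = 1.7046 nats

Marginal P(Y) = (5/12, 7/12)
H(Y) = 0.6792 nats

H(X|Y) = H(X,Y) - H(Y) = 1.7046 - 0.6792 = 1.0254 nats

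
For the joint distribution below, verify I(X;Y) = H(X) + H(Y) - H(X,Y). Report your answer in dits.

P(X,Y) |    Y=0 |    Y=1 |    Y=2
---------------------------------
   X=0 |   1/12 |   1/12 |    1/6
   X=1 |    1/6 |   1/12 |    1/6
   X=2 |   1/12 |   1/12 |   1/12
I(X;Y) = 0.0073 dits

Mutual information has multiple equivalent forms:
- I(X;Y) = H(X) - H(X|Y)
- I(X;Y) = H(Y) - H(Y|X)
- I(X;Y) = H(X) + H(Y) - H(X,Y)

Computing all quantities:
H(X) = 0.4680, H(Y) = 0.4680, H(X,Y) = 0.9287
H(X|Y) = 0.4607, H(Y|X) = 0.4607

Verification:
H(X) - H(X|Y) = 0.4680 - 0.4607 = 0.0073
H(Y) - H(Y|X) = 0.4680 - 0.4607 = 0.0073
H(X) + H(Y) - H(X,Y) = 0.4680 + 0.4680 - 0.9287 = 0.0073

All forms give I(X;Y) = 0.0073 dits. ✓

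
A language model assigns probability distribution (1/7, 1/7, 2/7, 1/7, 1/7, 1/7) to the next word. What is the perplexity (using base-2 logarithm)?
5.7423

Perplexity is 2^H (or exp(H) for natural log).

First, H = -Σ p log p = 2.5216 bits
Perplexity = 2^2.5216 = 5.7423

Interpretation: The model's uncertainty is equivalent to choosing uniformly among 5.7 options.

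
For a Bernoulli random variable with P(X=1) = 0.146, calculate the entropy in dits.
0.1805 dits

The binary entropy function is:
H(p) = -p log(p) - (1-p) log(1-p)

H(0.146) = -0.146 × log_10(0.146) - 0.854 × log_10(0.854)
H(0.146) = 0.1805 dits

Note: Binary entropy is maximized at p=0.5 (H=1 bit) and minimized at p=0 or p=1 (H=0).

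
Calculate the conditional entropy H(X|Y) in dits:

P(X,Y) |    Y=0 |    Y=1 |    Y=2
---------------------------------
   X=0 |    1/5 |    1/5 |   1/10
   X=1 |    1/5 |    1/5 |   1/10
0.3010 dits

Using the chain rule: H(X|Y) = H(X,Y) - H(Y)

First, compute H(X,Y) = 0.7592 dits

Marginal P(Y) = (2/5, 2/5, 1/5)
H(Y) = 0.4581 dits

H(X|Y) = H(X,Y) - H(Y) = 0.7592 - 0.4581 = 0.3010 dits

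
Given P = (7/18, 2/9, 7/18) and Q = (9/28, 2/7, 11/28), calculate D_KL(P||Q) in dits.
0.0062 dits

KL divergence: D_KL(P||Q) = Σ p(x) log(p(x)/q(x))

Computing term by term:
  x=0: 7/18 × log_10[(7/18)/(9/28)] = 7/18 × 0.0827 = 0.0322
  x=1: 2/9 × log_10[(2/9)/(2/7)] = 2/9 × -0.1091 = -0.0243
  x=2: 7/18 × log_10[(7/18)/(11/28)] = 7/18 × -0.0044 = -0.0017

D_KL(P||Q) = 0.0062 dits

Note: KL divergence is always non-negative and equals 0 iff P = Q.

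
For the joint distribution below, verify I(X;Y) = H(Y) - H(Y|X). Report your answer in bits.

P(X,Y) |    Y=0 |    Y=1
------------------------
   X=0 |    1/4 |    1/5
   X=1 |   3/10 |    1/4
I(X;Y) = 0.0001 bits

Mutual information has multiple equivalent forms:
- I(X;Y) = H(X) - H(X|Y)
- I(X;Y) = H(Y) - H(Y|X)
- I(X;Y) = H(X) + H(Y) - H(X,Y)

Computing all quantities:
H(X) = 0.9928, H(Y) = 0.9928, H(X,Y) = 1.9855
H(X|Y) = 0.9927, H(Y|X) = 0.9927

Verification:
H(X) - H(X|Y) = 0.9928 - 0.9927 = 0.0001
H(Y) - H(Y|X) = 0.9928 - 0.9927 = 0.0001
H(X) + H(Y) - H(X,Y) = 0.9928 + 0.9928 - 1.9855 = 0.0001

All forms give I(X;Y) = 0.0001 bits. ✓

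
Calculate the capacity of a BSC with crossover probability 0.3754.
0.0453 bits

For a binary symmetric channel (BSC) with error probability p:
Capacity C = 1 - H(p) bits per symbol

where H(p) = -p log₂(p) - (1-p) log₂(1-p) is the binary entropy function.

H(0.3754) = 0.9547 bits
C = 1 - 0.9547 = 0.0453 bits per symbol

This means we can reliably transmit up to 0.0453 bits of information per channel use.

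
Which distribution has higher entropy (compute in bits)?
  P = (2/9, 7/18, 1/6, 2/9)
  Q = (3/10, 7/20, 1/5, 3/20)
Q

Computing entropies in bits:
H(P) = 1.9251
H(Q) = 1.9261

Distribution Q has higher entropy.

Intuition: The distribution closer to uniform (more spread out) has higher entropy.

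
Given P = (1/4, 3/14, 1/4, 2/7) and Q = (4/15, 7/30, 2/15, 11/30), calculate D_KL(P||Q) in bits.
0.0743 bits

KL divergence: D_KL(P||Q) = Σ p(x) log(p(x)/q(x))

Computing term by term:
  x=0: 1/4 × log_2[(1/4)/(4/15)] = 1/4 × -0.0931 = -0.0233
  x=1: 3/14 × log_2[(3/14)/(7/30)] = 3/14 × -0.1229 = -0.0263
  x=2: 1/4 × log_2[(1/4)/(2/15)] = 1/4 × 0.9069 = 0.2267
  x=3: 2/7 × log_2[(2/7)/(11/30)] = 2/7 × -0.3599 = -0.1028

D_KL(P||Q) = 0.0743 bits

Note: KL divergence is always non-negative and equals 0 iff P = Q.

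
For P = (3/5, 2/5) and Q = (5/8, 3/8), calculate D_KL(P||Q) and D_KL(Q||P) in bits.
D_KL(P||Q) = 0.0019, D_KL(Q||P) = 0.0019

KL divergence is not symmetric: D_KL(P||Q) ≠ D_KL(Q||P) in general.

D_KL(P||Q) = 0.0019 bits
D_KL(Q||P) = 0.0019 bits

In this case they happen to be equal (to 4 decimal places).

This asymmetry is why KL divergence is not a true distance metric.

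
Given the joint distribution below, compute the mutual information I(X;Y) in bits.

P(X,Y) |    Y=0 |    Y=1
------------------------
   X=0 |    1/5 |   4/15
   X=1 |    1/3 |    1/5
0.0280 bits

Mutual information: I(X;Y) = H(X) + H(Y) - H(X,Y)

Marginals:
P(X) = (7/15, 8/15), H(X) = 0.9968 bits
P(Y) = (8/15, 7/15), H(Y) = 0.9968 bits

Joint entropy: H(X,Y) = 1.9656 bits

I(X;Y) = 0.9968 + 0.9968 - 1.9656 = 0.0280 bits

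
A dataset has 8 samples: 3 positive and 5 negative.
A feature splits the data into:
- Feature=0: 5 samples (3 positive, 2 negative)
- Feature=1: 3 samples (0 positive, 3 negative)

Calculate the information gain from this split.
0.3476 bits

Information Gain = H(Y) - H(Y|Feature)

Before split:
P(positive) = 3/8 = 0.3750
H(Y) = 0.9544 bits

After split:
Feature=0: H = 0.9710 bits (weight = 5/8)
Feature=1: H = 0.0000 bits (weight = 3/8)
H(Y|Feature) = (5/8)×0.9710 + (3/8)×0.0000 = 0.6068 bits

Information Gain = 0.9544 - 0.6068 = 0.3476 bits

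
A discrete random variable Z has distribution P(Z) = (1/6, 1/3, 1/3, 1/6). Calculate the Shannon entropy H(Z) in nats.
1.3297 nats

Shannon entropy is H(X) = -Σ p(x) log p(x).

For P = (1/6, 1/3, 1/3, 1/6):
H = -1/6 × log_e(1/6) -1/3 × log_e(1/3) -1/3 × log_e(1/3) -1/6 × log_e(1/6)
H = 1.3297 nats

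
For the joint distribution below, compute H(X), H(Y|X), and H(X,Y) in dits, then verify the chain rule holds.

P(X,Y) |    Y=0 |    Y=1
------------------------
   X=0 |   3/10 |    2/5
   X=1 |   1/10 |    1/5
H(X,Y) = 0.5558, H(X) = 0.2653, H(Y|X) = 0.2905 (all in dits)

Chain rule: H(X,Y) = H(X) + H(Y|X)

Left side — joint entropy directly:
H(X,Y) = -Σ p(x,y) log p(x,y) = 0.5558 dits

Right side — compute H(Y|X) from the conditional distributions:
P(X) = (7/10, 3/10), so H(X) = 0.2653 dits
H(Y|X) = Σ_x P(X=x) · H(Y|X=x):
  P(Y|X=0) = (3/7, 4/7), H(Y|X=0) = 0.2966, weight P(X=0) = 7/10
  P(Y|X=1) = (1/3, 2/3), H(Y|X=1) = 0.2764, weight P(X=1) = 3/10
H(Y|X) = 0.2905 dits

H(X) + H(Y|X) = 0.2653 + 0.2905 = 0.5558 dits

Both sides equal 0.5558 dits. ✓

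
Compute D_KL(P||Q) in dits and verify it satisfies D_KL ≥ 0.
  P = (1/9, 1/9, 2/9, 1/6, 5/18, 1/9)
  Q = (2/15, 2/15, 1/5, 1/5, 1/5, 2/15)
0.0102 dits

KL divergence satisfies the Gibbs inequality: D_KL(P||Q) ≥ 0 for all distributions P, Q.

D_KL(P||Q) = Σ p(x) log(p(x)/q(x))
Term by term:
  x=0: 1/9 × log_10[(1/9)/(2/15)] = -0.0088
  x=1: 1/9 × log_10[(1/9)/(2/15)] = -0.0088
  x=2: 2/9 × log_10[(2/9)/(1/5)] = 0.0102
  x=3: 1/6 × log_10[(1/6)/(1/5)] = -0.0132
  x=4: 5/18 × log_10[(5/18)/(1/5)] = 0.0396
  x=5: 1/9 × log_10[(1/9)/(2/15)] = -0.0088
D_KL(P||Q) = 0.0102 dits

D_KL(P||Q) = 0.0102 ≥ 0 ✓

This non-negativity is a fundamental property: relative entropy cannot be negative because it measures how different Q is from P.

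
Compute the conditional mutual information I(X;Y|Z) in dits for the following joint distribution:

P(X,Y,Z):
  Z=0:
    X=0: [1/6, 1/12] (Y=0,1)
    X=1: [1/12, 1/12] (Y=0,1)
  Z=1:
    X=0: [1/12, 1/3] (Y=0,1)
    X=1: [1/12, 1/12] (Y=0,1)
0.0133 dits

Conditional mutual information: I(X;Y|Z) = H(X|Z) + H(Y|Z) - H(X,Y|Z)

H(Z) = 0.2950
H(X,Z) = 0.5683 → H(X|Z) = 0.2734
H(Y,Z) = 0.5683 → H(Y|Z) = 0.2734
H(X,Y,Z) = 0.8283 → H(X,Y|Z) = 0.5334

I(X;Y|Z) = 0.2734 + 0.2734 - 0.5334 = 0.0133 dits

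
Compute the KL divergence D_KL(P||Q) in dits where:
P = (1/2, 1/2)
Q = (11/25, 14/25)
0.0031 dits

KL divergence: D_KL(P||Q) = Σ p(x) log(p(x)/q(x))

Computing term by term:
  x=0: 1/2 × log_10[(1/2)/(11/25)] = 1/2 × 0.0555 = 0.0278
  x=1: 1/2 × log_10[(1/2)/(14/25)] = 1/2 × -0.0492 = -0.0246

D_KL(P||Q) = 0.0031 dits

Note: KL divergence is always non-negative and equals 0 iff P = Q.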